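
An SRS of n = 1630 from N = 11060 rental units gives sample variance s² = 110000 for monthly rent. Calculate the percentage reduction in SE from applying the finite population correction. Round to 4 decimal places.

7.6625

f = n/N = 1630/11060 = 0.14737794.
SE_no-fpc = √(s²/n) = 8.2149049; SE_fpc = √((1−f)s²/n) = 7.5854408.
Ratio = √(1−f) = 0.92337536. Reduction = 100·(1 − 0.92337536) = 7.6625%.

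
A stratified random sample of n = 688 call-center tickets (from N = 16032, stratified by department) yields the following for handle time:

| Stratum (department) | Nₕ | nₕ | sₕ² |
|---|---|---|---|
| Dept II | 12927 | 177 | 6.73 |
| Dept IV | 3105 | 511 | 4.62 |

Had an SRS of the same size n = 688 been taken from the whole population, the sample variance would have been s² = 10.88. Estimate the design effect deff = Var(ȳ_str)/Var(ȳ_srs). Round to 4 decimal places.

Var(ȳ_str) = Σ Wₕ²(1−fₕ)sₕ²/nₕ with Wₕ = Nₕ/16032:
  Dept II: (12927/16032)²·(1−177/12927)·6.73/177 = 0.02438228
  Dept IV: (3105/16032)²·(1−511/3105)·4.62/511 = 2.8332001 × 10^-4
  → Var(ȳ_str) = 0.0246656.
Var(ȳ_srs) = (1 − 688/16032)·10.88/688 = 0.015135311.
deff = 0.0246656 / 0.015135311 = 1.6297.

1.6297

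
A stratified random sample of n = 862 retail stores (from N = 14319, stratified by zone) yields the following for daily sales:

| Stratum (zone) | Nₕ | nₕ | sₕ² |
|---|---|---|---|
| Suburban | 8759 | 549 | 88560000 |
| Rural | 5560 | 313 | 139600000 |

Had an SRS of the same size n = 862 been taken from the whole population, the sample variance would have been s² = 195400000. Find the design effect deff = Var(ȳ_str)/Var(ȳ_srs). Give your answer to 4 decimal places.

0.5635

Var(ȳ_str) = Σ Wₕ²(1−fₕ)sₕ²/nₕ with Wₕ = Nₕ/14319:
  Suburban: (8759/14319)²·(1−549/8759)·88560000/549 = 56576.694
  Rural: (5560/14319)²·(1−313/5560)·139600000/313 = 63460.218
  → Var(ȳ_str) = 120036.91.
Var(ȳ_srs) = (1 − 862/14319)·195400000/862 = 213035.93.
deff = 120036.91 / 213035.93 = 0.5635.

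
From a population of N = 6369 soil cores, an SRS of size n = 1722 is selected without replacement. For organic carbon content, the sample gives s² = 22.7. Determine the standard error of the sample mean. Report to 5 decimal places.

0.09807

Under SRS without replacement, Var(ȳ) = (1 − f)·s²/n with f = n/N = 1722/6369 = 0.27037211.
Var(ȳ) = (1 − 0.27037211)·22.7/1722 = 0.72962789·0.013182346 = 0.0096182073.
SE(ȳ) = √(0.0096182073) = 0.09807.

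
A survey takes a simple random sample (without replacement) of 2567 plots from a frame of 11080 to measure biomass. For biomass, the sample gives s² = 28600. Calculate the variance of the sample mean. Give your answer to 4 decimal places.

8.5602

Under SRS without replacement, Var(ȳ) = (1 − f)·s²/n with f = n/N = 2567/11080 = 0.23167870.
Var(ȳ) = (1 − 0.23167870)·28600/2567 = 0.76832130·11.14141 = 8.5601828.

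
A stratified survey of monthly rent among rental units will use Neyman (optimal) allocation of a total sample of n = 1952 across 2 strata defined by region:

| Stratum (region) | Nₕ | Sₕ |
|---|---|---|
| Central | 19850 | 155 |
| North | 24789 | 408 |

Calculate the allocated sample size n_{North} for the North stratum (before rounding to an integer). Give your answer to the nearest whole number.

1497

Neyman allocation: nₕ = n·NₕSₕ / Σⱼ NⱼSⱼ.
Σ NⱼSⱼ = 19850·155 + 24789·408 = 1.3190662 × 10^7.
n_{North} = 1952·24789·408 / (1.3190662 × 10^7) = 1497.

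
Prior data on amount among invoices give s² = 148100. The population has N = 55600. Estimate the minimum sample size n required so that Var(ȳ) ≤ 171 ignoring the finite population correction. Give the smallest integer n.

867

Without fpc, n₀ = s²/D = 148100/171 = 866.0819.
Rounding up, n = 867.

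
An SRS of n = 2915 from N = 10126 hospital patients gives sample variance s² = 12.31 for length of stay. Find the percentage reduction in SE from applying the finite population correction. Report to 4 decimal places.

15.6124

f = n/N = 2915/10126 = 0.28787280.
SE_no-fpc = √(s²/n) = 0.064984495; SE_fpc = √((1−f)s²/n) = 0.054838875.
Ratio = √(1−f) = 0.84387629. Reduction = 100·(1 − 0.84387629) = 15.6124%.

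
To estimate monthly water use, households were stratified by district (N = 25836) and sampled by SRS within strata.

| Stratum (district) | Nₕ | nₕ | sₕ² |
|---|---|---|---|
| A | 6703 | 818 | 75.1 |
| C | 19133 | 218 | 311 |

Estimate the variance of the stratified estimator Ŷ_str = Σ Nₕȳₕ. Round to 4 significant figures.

5.199 × 10^8

Var(Ŷ_str) = Σₕ Nₕ²(1 − fₕ)sₕ²/nₕ.
A: 6703²·(1 − 818/6703)·75.1/818 = 3.6216153 × 10^6.
C: 19133²·(1 − 218/19133)·311/218 = 5.1628952 × 10^8.
Sum = 5.1991114 × 10^8.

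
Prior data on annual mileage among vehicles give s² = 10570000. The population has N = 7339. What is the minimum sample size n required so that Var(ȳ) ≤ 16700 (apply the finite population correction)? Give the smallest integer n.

Without fpc, n₀ = s²/D = 10570000/16700 = 632.9341.
With fpc, (1 − n/N)·s²/n ≤ D requires n ≥ n₀/(1 + n₀/N) = 632.9341/(1 + 632.9341/7339) = 582.6821.
Rounding up, n = 583.

583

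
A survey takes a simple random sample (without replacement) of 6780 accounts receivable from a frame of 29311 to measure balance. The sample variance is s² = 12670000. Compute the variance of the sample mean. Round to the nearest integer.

Under SRS without replacement, Var(ȳ) = (1 − f)·s²/n with f = n/N = 6780/29311 = 0.23131248.
Var(ȳ) = (1 − 0.23131248)·12670000/6780 = 0.76868752·1868.7316 = 1436.4706.

1436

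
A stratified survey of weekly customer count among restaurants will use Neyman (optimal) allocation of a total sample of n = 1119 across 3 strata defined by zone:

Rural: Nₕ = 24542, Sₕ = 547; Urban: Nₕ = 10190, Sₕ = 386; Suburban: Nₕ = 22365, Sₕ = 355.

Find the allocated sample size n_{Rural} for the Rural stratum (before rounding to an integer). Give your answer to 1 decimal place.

Neyman allocation: nₕ = n·NₕSₕ / Σⱼ NⱼSⱼ.
Σ NⱼSⱼ = 24542·547 + 10190·386 + 22365·355 = 2.5297389 × 10^7.
n_{Rural} = 1119·24542·547 / (2.5297389 × 10^7) = 593.8.

593.8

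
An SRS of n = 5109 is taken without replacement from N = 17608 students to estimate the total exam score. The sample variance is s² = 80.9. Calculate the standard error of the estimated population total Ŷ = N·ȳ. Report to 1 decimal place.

1866.8

Var(Ŷ) = N²·Var(ȳ) = N²·(1 − n/N)·s²/n.
f = 5109/17608 = 0.29015220; Var(ȳ) = 0.70984780·80.9/5109 = 0.011240299.
Var(Ŷ) = 17608² · 0.011240299 = 3.484961 × 10^6.
SE(Ŷ) = √(3.484961 × 10^6) = 1866.8.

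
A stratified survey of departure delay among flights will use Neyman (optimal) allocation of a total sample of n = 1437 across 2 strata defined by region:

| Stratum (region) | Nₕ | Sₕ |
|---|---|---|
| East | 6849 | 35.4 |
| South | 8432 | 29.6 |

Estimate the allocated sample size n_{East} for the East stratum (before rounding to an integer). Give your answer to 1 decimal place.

708.1

Neyman allocation: nₕ = n·NₕSₕ / Σⱼ NⱼSⱼ.
Σ NⱼSⱼ = 6849·35.4 + 8432·29.6 = 492041.8.
n_{East} = 1437·6849·35.4 / 492041.8 = 708.1.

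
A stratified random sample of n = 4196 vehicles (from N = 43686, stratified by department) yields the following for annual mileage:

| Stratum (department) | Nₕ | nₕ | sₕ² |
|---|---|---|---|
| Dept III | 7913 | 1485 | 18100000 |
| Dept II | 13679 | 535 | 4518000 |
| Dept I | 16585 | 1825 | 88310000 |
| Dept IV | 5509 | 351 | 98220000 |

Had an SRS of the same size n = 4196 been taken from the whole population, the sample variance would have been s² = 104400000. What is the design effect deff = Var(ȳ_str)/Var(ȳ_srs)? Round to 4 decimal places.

Var(ȳ_str) = Σ Wₕ²(1−fₕ)sₕ²/nₕ with Wₕ = Nₕ/43686:
  Dept III: (7913/43686)²·(1−1485/7913)·18100000/1485 = 324.85129
  Dept II: (13679/43686)²·(1−535/13679)·4518000/535 = 795.59085
  Dept I: (16585/43686)²·(1−1825/16585)·88310000/1825 = 6206.7505
  Dept IV: (5509/43686)²·(1−351/5509)·98220000/351 = 4166.4134
  → Var(ȳ_str) = 11493.606.
Var(ȳ_srs) = (1 − 4196/43686)·104400000/4196 = 22491.057.
deff = 11493.606 / 22491.057 = 0.5110.

0.5110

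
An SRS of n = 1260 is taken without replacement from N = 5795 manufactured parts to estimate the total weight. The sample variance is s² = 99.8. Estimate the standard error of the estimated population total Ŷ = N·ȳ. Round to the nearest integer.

Var(Ŷ) = N²·Var(ȳ) = N²·(1 − n/N)·s²/n.
f = 1260/5795 = 0.21742882; Var(ȳ) = 0.78257118·99.8/1260 = 0.061984606.
Var(Ŷ) = 5795² · 0.061984606 = 2.0815686 × 10^6.
SE(Ŷ) = √(2.0815686 × 10^6) = 1443.

1443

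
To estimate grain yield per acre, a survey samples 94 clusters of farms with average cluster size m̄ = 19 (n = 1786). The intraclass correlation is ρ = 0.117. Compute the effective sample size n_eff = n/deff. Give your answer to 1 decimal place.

deff = 1 + (19 − 1)·0.117 = 1 + 2.106 = 3.106.
n_eff = 1786 / 3.106 = 575.0.

575.0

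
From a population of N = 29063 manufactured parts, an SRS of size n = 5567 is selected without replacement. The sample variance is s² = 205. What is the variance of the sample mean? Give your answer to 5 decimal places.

0.02977

Under SRS without replacement, Var(ȳ) = (1 − f)·s²/n with f = n/N = 5567/29063 = 0.19154939.
Var(ȳ) = (1 − 0.19154939)·205/5567 = 0.80845061·0.036824142 = 0.0297705.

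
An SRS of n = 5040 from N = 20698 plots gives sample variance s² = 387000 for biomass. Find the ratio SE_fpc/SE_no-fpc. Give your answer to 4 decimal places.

f = n/N = 5040/20698 = 0.24350179.
SE_no-fpc = √(s²/n) = 8.7627458; SE_fpc = √((1−f)s²/n) = 7.6215652.
Ratio = √(1−f) = 0.86976906.

0.8698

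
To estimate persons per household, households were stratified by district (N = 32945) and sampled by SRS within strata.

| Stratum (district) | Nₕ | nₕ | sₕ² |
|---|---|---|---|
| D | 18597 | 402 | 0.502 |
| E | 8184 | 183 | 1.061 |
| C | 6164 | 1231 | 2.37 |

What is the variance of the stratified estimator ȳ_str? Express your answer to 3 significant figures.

7.93 × 10^-4

Var(ȳ_str) = Σₕ Wₕ²(1 − fₕ)sₕ²/nₕ with Wₕ = Nₕ/N, N = 32945.
D: Wₕ = 0.56448626; term = 0.56448626²·(1 − 0.02161639)·0.502/402 = 3.8930824 × 10^-4.
E: Wₕ = 0.24841402; term = 0.24841402²·(1 − 0.02236070)·1.061/183 = 3.4978015 × 10^-4.
C: Wₕ = 0.18709971; term = 0.18709971²·(1 − 0.19970798)·2.37/1231 = 5.393678 × 10^-5.
Sum = 7.9302517 × 10^-4.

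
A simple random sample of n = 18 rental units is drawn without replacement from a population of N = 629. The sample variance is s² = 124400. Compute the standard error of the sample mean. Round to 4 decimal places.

Under SRS without replacement, Var(ȳ) = (1 − f)·s²/n with f = n/N = 18/629 = 0.02861685.
Var(ȳ) = (1 − 0.02861685)·124400/18 = 0.97138315·6911.1111 = 6713.3369.
SE(ȳ) = √(6713.3369) = 81.9350.

81.9350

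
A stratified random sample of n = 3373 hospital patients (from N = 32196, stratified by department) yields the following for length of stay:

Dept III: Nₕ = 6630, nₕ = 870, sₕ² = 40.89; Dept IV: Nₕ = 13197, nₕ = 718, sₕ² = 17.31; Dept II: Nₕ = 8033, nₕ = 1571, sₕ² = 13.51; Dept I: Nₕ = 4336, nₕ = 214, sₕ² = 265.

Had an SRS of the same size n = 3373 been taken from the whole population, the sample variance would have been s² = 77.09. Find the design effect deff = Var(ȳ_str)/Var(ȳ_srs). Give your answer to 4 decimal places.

1.3364

Var(ȳ_str) = Σ Wₕ²(1−fₕ)sₕ²/nₕ with Wₕ = Nₕ/32196:
  Dept III: (6630/32196)²·(1−870/6630)·40.89/870 = 0.00173153
  Dept IV: (13197/32196)²·(1−718/13197)·17.31/718 = 0.0038302206
  Dept II: (8033/32196)²·(1−1571/8033)·13.51/1571 = 4.3064563 × 10^-4
  Dept I: (4336/32196)²·(1−214/4336)·265/214 = 0.021351359
  → Var(ȳ_str) = 0.027343755.
Var(ȳ_srs) = (1 − 3373/32196)·77.09/3373 = 0.020460628.
deff = 0.027343755 / 0.020460628 = 1.3364.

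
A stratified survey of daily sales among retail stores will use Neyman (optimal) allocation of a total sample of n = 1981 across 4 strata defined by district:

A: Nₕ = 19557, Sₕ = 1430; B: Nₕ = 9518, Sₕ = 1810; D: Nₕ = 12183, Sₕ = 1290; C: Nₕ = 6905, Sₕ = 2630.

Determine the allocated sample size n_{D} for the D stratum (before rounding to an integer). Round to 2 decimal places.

393.74

Neyman allocation: nₕ = n·NₕSₕ / Σⱼ NⱼSⱼ.
Σ NⱼSⱼ = 19557·1430 + 9518·1810 + 12183·1290 + 6905·2630 = 7.907031 × 10^7.
n_{D} = 1981·12183·1290 / (7.907031 × 10^7) = 393.74.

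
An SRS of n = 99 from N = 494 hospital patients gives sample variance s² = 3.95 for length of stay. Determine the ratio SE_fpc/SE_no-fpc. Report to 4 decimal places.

0.8942

f = n/N = 99/494 = 0.20040486.
SE_no-fpc = √(s²/n) = 0.19974732; SE_fpc = √((1−f)s²/n) = 0.17861422.
Ratio = √(1−f) = 0.89420084.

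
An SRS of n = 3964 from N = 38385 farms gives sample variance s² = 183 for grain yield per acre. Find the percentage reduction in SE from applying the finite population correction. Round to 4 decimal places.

f = n/N = 3964/38385 = 0.10326951.
SE_no-fpc = √(s²/n) = 0.21486156; SE_fpc = √((1−f)s²/n) = 0.20346499.
Ratio = √(1−f) = 0.94695855. Reduction = 100·(1 − 0.94695855) = 5.3041%.

5.3041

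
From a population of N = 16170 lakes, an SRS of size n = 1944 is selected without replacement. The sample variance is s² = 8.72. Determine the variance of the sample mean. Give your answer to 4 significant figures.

Under SRS without replacement, Var(ȳ) = (1 − f)·s²/n with f = n/N = 1944/16170 = 0.12022263.
Var(ȳ) = (1 − 0.12022263)·8.72/1944 = 0.87977737·0.0044855967 = 0.0039463265.

0.003946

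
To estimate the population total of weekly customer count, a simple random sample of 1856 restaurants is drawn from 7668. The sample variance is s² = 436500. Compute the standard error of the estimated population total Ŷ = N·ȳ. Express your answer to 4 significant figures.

Var(Ŷ) = N²·Var(ȳ) = N²·(1 − n/N)·s²/n.
f = 1856/7668 = 0.24204486; Var(ȳ) = 0.75795514·436500/1856 = 178.25831.
Var(Ŷ) = 7668² · 178.25831 = 1.0481272 × 10^10.
SE(Ŷ) = √(1.0481272 × 10^10) = 102400.

102400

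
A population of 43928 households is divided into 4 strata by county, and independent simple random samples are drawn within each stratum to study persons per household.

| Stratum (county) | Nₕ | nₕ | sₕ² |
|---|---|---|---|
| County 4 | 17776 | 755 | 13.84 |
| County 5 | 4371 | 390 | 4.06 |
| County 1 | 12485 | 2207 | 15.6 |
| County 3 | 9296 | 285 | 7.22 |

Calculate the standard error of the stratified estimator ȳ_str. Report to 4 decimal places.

Var(ȳ_str) = Σₕ Wₕ²(1 − fₕ)sₕ²/nₕ with Wₕ = Nₕ/N, N = 43928.
County 4: Wₕ = 0.40466217; term = 0.40466217²·(1 − 0.04247300)·13.84/755 = 0.0028742556.
County 5: Wₕ = 0.09950373; term = 0.09950373²·(1 − 0.08922443)·4.06/390 = 9.3875346 × 10^-5.
County 1: Wₕ = 0.28421508; term = 0.28421508²·(1 − 0.17677213)·15.6/2207 = 4.7004189 × 10^-4.
County 3: Wₕ = 0.21161901; term = 0.21161901²·(1 − 0.03065835)·7.22/285 = 0.001099711.
Sum = 0.0045378838.
SE = √(0.0045378838) = 0.0674.

0.0674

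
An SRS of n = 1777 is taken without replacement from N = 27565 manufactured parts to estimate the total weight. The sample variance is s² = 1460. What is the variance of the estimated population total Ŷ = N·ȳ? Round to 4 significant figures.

Var(Ŷ) = N²·Var(ȳ) = N²·(1 − n/N)·s²/n.
f = 1777/27565 = 0.06446581; Var(ȳ) = 0.93553419·1460/1777 = 0.76864374.
Var(Ŷ) = 27565² · 0.76864374 = 5.8403798 × 10^8.

5.840 × 10^8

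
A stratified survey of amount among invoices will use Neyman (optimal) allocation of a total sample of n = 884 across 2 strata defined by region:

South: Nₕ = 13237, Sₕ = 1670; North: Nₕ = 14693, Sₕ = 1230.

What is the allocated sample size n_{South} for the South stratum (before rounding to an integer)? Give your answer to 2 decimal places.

Neyman allocation: nₕ = n·NₕSₕ / Σⱼ NⱼSⱼ.
Σ NⱼSⱼ = 13237·1670 + 14693·1230 = 4.017818 × 10^7.
n_{South} = 884·13237·1670 / (4.017818 × 10^7) = 486.37.

486.37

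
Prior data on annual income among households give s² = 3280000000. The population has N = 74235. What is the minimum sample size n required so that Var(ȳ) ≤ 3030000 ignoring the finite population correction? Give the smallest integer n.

1083

Without fpc, n₀ = s²/D = 3280000000/3030000 = 1082.5083.
Rounding up, n = 1083.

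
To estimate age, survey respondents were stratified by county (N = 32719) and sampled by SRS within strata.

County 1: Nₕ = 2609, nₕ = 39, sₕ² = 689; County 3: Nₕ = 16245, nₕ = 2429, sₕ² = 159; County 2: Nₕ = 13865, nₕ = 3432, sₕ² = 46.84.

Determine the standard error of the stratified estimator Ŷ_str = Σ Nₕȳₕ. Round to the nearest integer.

Var(Ŷ_str) = Σₕ Nₕ²(1 − fₕ)sₕ²/nₕ.
County 1: 2609²·(1 − 39/2609)·689/39 = 1.184573 × 10^8.
County 3: 16245²·(1 − 2429/16245)·159/2429 = 1.4691686 × 10^7.
County 2: 13865²·(1 − 3432/13865)·46.84/3432 = 1.9742343 × 10^6.
Sum = 1.3512322 × 10^8.
SE = √(1.3512322 × 10^8) = 11624.

11624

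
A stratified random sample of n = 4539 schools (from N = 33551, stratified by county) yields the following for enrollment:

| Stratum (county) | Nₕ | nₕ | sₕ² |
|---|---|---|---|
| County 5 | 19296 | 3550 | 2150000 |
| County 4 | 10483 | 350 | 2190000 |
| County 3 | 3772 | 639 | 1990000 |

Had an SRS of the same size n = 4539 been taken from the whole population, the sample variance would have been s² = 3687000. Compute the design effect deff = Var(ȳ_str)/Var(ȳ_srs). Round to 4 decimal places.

Var(ȳ_str) = Σ Wₕ²(1−fₕ)sₕ²/nₕ with Wₕ = Nₕ/33551:
  County 5: (19296/33551)²·(1−3550/19296)·2150000/3550 = 163.46949
  County 4: (10483/33551)²·(1−350/10483)·2190000/350 = 590.45766
  County 3: (3772/33551)²·(1−639/3772)·1990000/639 = 32.694399
  → Var(ȳ_str) = 786.62155.
Var(ȳ_srs) = (1 − 4539/33551)·3687000/4539 = 702.40105.
deff = 786.62155 / 702.40105 = 1.1199.

1.1199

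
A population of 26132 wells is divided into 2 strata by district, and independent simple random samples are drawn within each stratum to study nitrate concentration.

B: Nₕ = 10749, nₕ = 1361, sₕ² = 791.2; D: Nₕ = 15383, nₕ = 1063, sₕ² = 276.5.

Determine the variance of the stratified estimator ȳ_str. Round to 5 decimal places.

Var(ȳ_str) = Σₕ Wₕ²(1 − fₕ)sₕ²/nₕ with Wₕ = Nₕ/N, N = 26132.
B: Wₕ = 0.41133476; term = 0.41133476²·(1 − 0.12661643)·791.2/1361 = 0.085906099.
D: Wₕ = 0.58866524; term = 0.58866524²·(1 − 0.06910226)·276.5/1063 = 0.083907471.
Sum = 0.16981357.

0.16981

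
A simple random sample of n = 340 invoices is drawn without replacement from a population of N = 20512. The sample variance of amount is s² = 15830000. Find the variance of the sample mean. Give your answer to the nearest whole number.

45787

Under SRS without replacement, Var(ȳ) = (1 − f)·s²/n with f = n/N = 340/20512 = 0.01657566.
Var(ȳ) = (1 − 0.01657566)·15830000/340 = 0.98342434·46558.824 = 45787.08.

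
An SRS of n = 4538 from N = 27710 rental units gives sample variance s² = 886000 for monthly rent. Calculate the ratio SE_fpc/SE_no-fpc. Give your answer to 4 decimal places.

0.9145

f = n/N = 4538/27710 = 0.16376759.
SE_no-fpc = √(s²/n) = 13.972838; SE_fpc = √((1−f)s²/n) = 12.777565.
Ratio = √(1−f) = 0.91445744.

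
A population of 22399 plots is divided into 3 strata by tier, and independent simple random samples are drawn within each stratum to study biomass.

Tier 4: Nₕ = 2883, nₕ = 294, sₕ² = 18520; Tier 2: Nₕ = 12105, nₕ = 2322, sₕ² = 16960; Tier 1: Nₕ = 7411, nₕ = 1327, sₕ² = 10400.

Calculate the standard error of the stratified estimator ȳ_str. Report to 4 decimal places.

Var(ȳ_str) = Σₕ Wₕ²(1 − fₕ)sₕ²/nₕ with Wₕ = Nₕ/N, N = 22399.
Tier 4: Wₕ = 0.12871110; term = 0.12871110²·(1 − 0.10197711)·18520/294 = 0.93715858.
Tier 2: Wₕ = 0.54042591; term = 0.54042591²·(1 − 0.19182156)·16960/2322 = 1.7240237.
Tier 1: Wₕ = 0.33086298; term = 0.33086298²·(1 − 0.17905816)·10400/1327 = 0.70432187.
Sum = 3.3655042.
SE = √(3.3655042) = 1.8345.

1.8345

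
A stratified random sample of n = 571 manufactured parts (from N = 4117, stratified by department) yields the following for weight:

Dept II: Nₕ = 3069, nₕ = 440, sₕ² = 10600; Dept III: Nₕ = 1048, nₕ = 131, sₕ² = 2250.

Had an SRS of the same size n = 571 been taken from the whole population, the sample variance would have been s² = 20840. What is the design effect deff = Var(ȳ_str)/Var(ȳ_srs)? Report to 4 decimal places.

Var(ȳ_str) = Σ Wₕ²(1−fₕ)sₕ²/nₕ with Wₕ = Nₕ/4117:
  Dept II: (3069/4117)²·(1−440/3069)·10600/440 = 11.467769
  Dept III: (1048/4117)²·(1−131/1048)·2250/131 = 0.97382318
  → Var(ȳ_str) = 12.441592.
Var(ȳ_srs) = (1 − 571/4117)·20840/571 = 31.435435.
deff = 12.441592 / 31.435435 = 0.3958.

0.3958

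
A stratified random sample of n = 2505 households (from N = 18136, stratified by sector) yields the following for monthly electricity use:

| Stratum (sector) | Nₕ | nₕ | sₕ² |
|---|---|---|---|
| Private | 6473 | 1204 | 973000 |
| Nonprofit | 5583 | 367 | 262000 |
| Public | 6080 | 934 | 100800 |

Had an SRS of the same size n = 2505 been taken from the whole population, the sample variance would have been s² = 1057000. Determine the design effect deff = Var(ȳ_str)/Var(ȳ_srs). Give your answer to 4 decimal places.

0.4324

Var(ȳ_str) = Σ Wₕ²(1−fₕ)sₕ²/nₕ with Wₕ = Nₕ/18136:
  Private: (6473/18136)²·(1−1204/6473)·973000/1204 = 83.798674
  Nonprofit: (5583/18136)²·(1−367/5583)·262000/367 = 63.205871
  Public: (6080/18136)²·(1−934/6080)·100800/934 = 10.266065
  → Var(ȳ_str) = 157.27061.
Var(ȳ_srs) = (1 − 2505/18136)·1057000/2505 = 363.67422.
deff = 157.27061 / 363.67422 = 0.4324.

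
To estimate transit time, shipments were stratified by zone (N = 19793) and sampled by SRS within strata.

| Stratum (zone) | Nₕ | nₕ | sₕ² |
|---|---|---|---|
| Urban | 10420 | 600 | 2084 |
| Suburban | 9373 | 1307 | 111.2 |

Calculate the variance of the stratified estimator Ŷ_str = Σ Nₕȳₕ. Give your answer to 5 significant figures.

3.6184 × 10^8

Var(Ŷ_str) = Σₕ Nₕ²(1 − fₕ)sₕ²/nₕ.
Urban: 10420²·(1 − 600/10420)·2084/600 = 3.5540675 × 10^8.
Suburban: 9373²·(1 − 1307/9373)·111.2/1307 = 6.4322962 × 10^6.
Sum = 3.6183905 × 10^8.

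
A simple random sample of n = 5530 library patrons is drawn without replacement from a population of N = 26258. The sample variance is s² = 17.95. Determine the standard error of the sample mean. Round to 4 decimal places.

Under SRS without replacement, Var(ȳ) = (1 − f)·s²/n with f = n/N = 5530/26258 = 0.21060248.
Var(ȳ) = (1 − 0.21060248)·17.95/5530 = 0.78939752·0.0032459313 = 0.0025623301.
SE(ȳ) = √(0.0025623301) = 0.0506.

0.0506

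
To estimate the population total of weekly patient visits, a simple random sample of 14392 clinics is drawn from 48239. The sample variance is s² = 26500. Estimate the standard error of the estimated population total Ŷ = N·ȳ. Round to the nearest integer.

Var(Ŷ) = N²·Var(ȳ) = N²·(1 − n/N)·s²/n.
f = 14392/48239 = 0.29834781; Var(ȳ) = 0.70165219·26500/14392 = 1.2919527.
Var(Ŷ) = 48239² · 1.2919527 = 3.0063754 × 10^9.
SE(Ŷ) = √(3.0063754 × 10^9) = 54830.

54830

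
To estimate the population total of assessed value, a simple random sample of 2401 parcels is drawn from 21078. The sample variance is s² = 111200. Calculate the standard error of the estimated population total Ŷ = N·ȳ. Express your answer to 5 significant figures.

Var(Ŷ) = N²·Var(ȳ) = N²·(1 − n/N)·s²/n.
f = 2401/21078 = 0.11391024; Var(ȳ) = 0.88608976·111200/2401 = 41.038393.
Var(Ŷ) = 21078² · 41.038393 = 1.8232623 × 10^10.
SE(Ŷ) = √(1.8232623 × 10^10) = 135030.

135030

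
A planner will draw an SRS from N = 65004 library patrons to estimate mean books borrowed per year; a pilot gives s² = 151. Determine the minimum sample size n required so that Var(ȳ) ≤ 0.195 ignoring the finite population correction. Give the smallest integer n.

Without fpc, n₀ = s²/D = 151/0.195 = 774.3590.
Rounding up, n = 775.

775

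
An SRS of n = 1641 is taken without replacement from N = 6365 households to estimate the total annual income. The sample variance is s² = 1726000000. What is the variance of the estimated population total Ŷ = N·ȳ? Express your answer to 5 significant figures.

Var(Ŷ) = N²·Var(ȳ) = N²·(1 − n/N)·s²/n.
f = 1641/6365 = 0.25781618; Var(ȳ) = 0.74218382·1726000000/1641 = 780627.22.
Var(Ŷ) = 6365² · 780627.22 = 3.1625726 × 10^13.

3.1626 × 10^13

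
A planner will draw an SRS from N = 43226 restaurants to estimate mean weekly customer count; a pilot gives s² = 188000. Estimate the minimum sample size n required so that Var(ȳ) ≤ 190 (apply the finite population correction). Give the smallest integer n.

968

Without fpc, n₀ = s²/D = 188000/190 = 989.4737.
With fpc, (1 − n/N)·s²/n ≤ D requires n ≥ n₀/(1 + n₀/N) = 989.4737/(1 + 989.4737/43226) = 967.3308.
Rounding up, n = 968.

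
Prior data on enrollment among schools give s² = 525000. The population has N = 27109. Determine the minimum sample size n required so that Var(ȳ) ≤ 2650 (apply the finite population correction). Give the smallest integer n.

Without fpc, n₀ = s²/D = 525000/2650 = 198.1132.
With fpc, (1 − n/N)·s²/n ≤ D requires n ≥ n₀/(1 + n₀/N) = 198.1132/(1 + 198.1132/27109) = 196.6759.
Rounding up, n = 197.

197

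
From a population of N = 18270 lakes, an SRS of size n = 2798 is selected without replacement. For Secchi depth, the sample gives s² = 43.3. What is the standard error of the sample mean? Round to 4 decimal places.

0.1145

Under SRS without replacement, Var(ȳ) = (1 − f)·s²/n with f = n/N = 2798/18270 = 0.15314724.
Var(ȳ) = (1 − 0.15314724)·43.3/2798 = 0.84685276·0.01547534 = 0.013105334.
SE(ȳ) = √(0.013105334) = 0.1145.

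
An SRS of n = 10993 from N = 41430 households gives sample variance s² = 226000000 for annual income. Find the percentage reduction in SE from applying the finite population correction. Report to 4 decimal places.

14.2876

f = n/N = 10993/41430 = 0.26533913.
SE_no-fpc = √(s²/n) = 143.38249; SE_fpc = √((1−f)s²/n) = 122.89651.
Ratio = √(1−f) = 0.85712360. Reduction = 100·(1 − 0.85712360) = 14.2876%.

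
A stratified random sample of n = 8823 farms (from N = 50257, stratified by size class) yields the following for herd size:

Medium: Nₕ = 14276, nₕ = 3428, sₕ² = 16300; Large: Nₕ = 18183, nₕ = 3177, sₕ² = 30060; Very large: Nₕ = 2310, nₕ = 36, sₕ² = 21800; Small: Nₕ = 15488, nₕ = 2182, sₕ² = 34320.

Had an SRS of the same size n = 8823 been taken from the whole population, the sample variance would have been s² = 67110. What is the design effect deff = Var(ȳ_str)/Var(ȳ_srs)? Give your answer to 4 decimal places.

Var(ȳ_str) = Σ Wₕ²(1−fₕ)sₕ²/nₕ with Wₕ = Nₕ/50257:
  Medium: (14276/50257)²·(1−3428/14276)·16300/3428 = 0.29154788
  Large: (18183/50257)²·(1−3177/18183)·30060/3177 = 1.022137
  Very large: (2310/50257)²·(1−36/2310)·21800/36 = 1.2593989
  Small: (15488/50257)²·(1−2182/15488)·34320/2182 = 1.2833416
  → Var(ȳ_str) = 3.8564254.
Var(ȳ_srs) = (1 − 8823/50257)·67110/8823 = 6.27092.
deff = 3.8564254 / 6.27092 = 0.6150.

0.6150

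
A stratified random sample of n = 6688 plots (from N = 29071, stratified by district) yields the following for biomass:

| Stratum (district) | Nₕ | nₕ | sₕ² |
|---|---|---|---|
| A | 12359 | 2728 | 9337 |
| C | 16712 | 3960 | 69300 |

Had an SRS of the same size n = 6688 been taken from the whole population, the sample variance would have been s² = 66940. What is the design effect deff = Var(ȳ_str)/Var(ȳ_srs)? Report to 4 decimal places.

0.6352

Var(ȳ_str) = Σ Wₕ²(1−fₕ)sₕ²/nₕ with Wₕ = Nₕ/29071:
  A: (12359/29071)²·(1−2728/12359)·9337/2728 = 0.4820563
  C: (16712/29071)²·(1−3960/16712)·69300/3960 = 4.4129076
  → Var(ȳ_str) = 4.8949639.
Var(ȳ_srs) = (1 − 6688/29071)·66940/6688 = 7.7063329.
deff = 4.8949639 / 7.7063329 = 0.6352.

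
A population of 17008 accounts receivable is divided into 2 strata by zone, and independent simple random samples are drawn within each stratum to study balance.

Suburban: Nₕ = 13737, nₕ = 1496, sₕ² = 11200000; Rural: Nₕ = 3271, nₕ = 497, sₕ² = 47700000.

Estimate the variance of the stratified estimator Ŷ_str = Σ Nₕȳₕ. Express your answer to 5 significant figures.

Var(Ŷ_str) = Σₕ Nₕ²(1 − fₕ)sₕ²/nₕ.
Suburban: 13737²·(1 − 1496/13737)·11200000/1496 = 1.2589116 × 10^12.
Rural: 3271²·(1 − 497/3271)·47700000/497 = 8.708613 × 10^11.
Sum = 2.1297729 × 10^12.

2.1298 × 10^12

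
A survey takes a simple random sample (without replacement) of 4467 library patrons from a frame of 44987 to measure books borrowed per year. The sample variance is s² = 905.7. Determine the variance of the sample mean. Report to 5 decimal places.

0.18262

Under SRS without replacement, Var(ȳ) = (1 − f)·s²/n with f = n/N = 4467/44987 = 0.09929535.
Var(ȳ) = (1 − 0.09929535)·905.7/4467 = 0.90070465·0.20275353 = 0.18262104.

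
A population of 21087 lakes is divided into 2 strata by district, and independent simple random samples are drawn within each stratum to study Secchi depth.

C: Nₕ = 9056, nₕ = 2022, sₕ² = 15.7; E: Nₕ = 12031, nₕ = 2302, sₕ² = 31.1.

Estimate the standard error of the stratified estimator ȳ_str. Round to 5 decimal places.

0.06833

Var(ȳ_str) = Σₕ Wₕ²(1 − fₕ)sₕ²/nₕ with Wₕ = Nₕ/N, N = 21087.
C: Wₕ = 0.42945891; term = 0.42945891²·(1 − 0.22327739)·15.7/2022 = 0.0011123147.
E: Wₕ = 0.57054109; term = 0.57054109²·(1 − 0.19133904)·31.1/2302 = 0.0035562755.
Sum = 0.0046685902.
SE = √(0.0046685902) = 0.06833.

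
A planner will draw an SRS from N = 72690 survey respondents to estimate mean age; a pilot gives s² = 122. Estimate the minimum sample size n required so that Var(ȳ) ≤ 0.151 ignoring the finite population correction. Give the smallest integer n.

Without fpc, n₀ = s²/D = 122/0.151 = 807.9470.
Rounding up, n = 808.

808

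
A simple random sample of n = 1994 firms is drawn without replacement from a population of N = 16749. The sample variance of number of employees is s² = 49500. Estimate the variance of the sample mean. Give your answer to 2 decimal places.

Under SRS without replacement, Var(ȳ) = (1 − f)·s²/n with f = n/N = 1994/16749 = 0.11905188.
Var(ȳ) = (1 − 0.11905188)·49500/1994 = 0.88094812·24.824473 = 21.869073.

21.87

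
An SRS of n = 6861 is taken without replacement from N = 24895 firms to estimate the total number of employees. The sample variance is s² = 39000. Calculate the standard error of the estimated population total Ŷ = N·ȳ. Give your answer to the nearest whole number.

50517

Var(Ŷ) = N²·Var(ȳ) = N²·(1 − n/N)·s²/n.
f = 6861/24895 = 0.27559751; Var(ȳ) = 0.72440249·39000/6861 = 4.1177229.
Var(Ŷ) = 24895² · 4.1177229 = 2.5520042 × 10^9.
SE(Ŷ) = √(2.5520042 × 10^9) = 50517.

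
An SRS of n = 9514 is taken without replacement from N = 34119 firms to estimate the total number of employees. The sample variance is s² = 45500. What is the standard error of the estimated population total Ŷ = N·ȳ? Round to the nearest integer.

63363

Var(Ŷ) = N²·Var(ȳ) = N²·(1 − n/N)·s²/n.
f = 9514/34119 = 0.27884756; Var(ȳ) = 0.72115244·45500/9514 = 3.4488581.
Var(Ŷ) = 34119² · 3.4488581 = 4.014837 × 10^9.
SE(Ŷ) = √(4.014837 × 10^9) = 63363.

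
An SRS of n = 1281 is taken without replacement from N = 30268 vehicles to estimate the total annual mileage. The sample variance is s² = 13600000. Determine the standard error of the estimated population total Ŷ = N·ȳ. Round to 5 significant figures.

Var(Ŷ) = N²·Var(ȳ) = N²·(1 − n/N)·s²/n.
f = 1281/30268 = 0.04232192; Var(ȳ) = 0.95767808·13600000/1281 = 10167.386.
Var(Ŷ) = 30268² · 10167.386 = 9.3148692 × 10^12.
SE(Ŷ) = √(9.3148692 × 10^12) = 3.0520 × 10^6.

3.0520 × 10^6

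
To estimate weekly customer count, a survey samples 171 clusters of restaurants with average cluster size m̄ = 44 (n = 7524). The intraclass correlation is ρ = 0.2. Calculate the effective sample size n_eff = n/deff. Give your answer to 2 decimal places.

783.75

deff = 1 + (44 − 1)·0.2 = 1 + 8.6 = 9.6.
n_eff = 7524 / 9.6 = 783.75.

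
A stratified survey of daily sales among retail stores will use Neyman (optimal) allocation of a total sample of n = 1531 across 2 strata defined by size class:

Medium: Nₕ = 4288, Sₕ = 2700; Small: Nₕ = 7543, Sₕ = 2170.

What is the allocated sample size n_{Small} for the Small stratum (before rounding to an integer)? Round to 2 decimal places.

Neyman allocation: nₕ = n·NₕSₕ / Σⱼ NⱼSⱼ.
Σ NⱼSⱼ = 4288·2700 + 7543·2170 = 2.794591 × 10^7.
n_{Small} = 1531·7543·2170 / (2.794591 × 10^7) = 896.73.

896.73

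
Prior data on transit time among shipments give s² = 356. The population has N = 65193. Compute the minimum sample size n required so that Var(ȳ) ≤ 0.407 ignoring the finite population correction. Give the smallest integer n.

Without fpc, n₀ = s²/D = 356/0.407 = 874.6929.
Rounding up, n = 875.

875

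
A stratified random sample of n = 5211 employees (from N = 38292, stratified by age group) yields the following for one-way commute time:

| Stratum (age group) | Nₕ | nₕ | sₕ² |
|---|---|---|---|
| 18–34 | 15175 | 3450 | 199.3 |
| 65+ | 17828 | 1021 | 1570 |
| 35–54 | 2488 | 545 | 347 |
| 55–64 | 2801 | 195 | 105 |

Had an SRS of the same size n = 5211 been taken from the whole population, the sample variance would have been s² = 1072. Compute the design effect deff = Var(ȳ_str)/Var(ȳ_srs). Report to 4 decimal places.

Var(ȳ_str) = Σ Wₕ²(1−fₕ)sₕ²/nₕ with Wₕ = Nₕ/38292:
  18–34: (15175/38292)²·(1−3450/15175)·199.3/3450 = 0.0070099296
  65+: (17828/38292)²·(1−1021/17828)·1570/1021 = 0.31423216
  35–54: (2488/38292)²·(1−545/2488)·347/545 = 0.0020991334
  55–64: (2801/38292)²·(1−195/2801)·105/195 = 0.0026805635
  → Var(ȳ_str) = 0.32602179.
Var(ȳ_srs) = (1 − 5211/38292)·1072/5211 = 0.17772327.
deff = 0.32602179 / 0.17772327 = 1.8344.

1.8344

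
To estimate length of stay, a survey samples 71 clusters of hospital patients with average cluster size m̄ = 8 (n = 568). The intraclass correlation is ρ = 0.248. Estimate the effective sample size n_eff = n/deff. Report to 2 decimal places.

deff = 1 + (8 − 1)·0.248 = 1 + 1.736 = 2.736.
n_eff = 568 / 2.736 = 207.60.

207.60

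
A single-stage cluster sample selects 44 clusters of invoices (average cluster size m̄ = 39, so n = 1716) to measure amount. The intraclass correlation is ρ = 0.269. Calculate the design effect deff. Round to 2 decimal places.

11.22

deff = 1 + (39 − 1)·0.269 = 1 + 10.222 = 11.222.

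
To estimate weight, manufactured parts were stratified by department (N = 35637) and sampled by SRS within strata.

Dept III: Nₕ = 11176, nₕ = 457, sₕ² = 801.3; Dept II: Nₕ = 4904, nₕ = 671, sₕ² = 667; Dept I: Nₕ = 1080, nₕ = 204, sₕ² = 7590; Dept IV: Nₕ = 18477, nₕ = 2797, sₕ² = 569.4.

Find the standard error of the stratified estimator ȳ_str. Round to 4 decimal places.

Var(ȳ_str) = Σₕ Wₕ²(1 − fₕ)sₕ²/nₕ with Wₕ = Nₕ/N, N = 35637.
Dept III: Wₕ = 0.31360664; term = 0.31360664²·(1 − 0.04089120)·801.3/457 = 0.16539308.
Dept II: Wₕ = 0.13760979; term = 0.13760979²·(1 − 0.13682708)·667/671 = 0.016247995.
Dept I: Wₕ = 0.03030558; term = 0.03030558²·(1 − 0.18888889)·7590/204 = 0.027716424.
Dept IV: Wₕ = 0.51847799; term = 0.51847799²·(1 − 0.15137739)·569.4/2797 = 0.046440859.
Sum = 0.25579836.
SE = √(0.25579836) = 0.5058.

0.5058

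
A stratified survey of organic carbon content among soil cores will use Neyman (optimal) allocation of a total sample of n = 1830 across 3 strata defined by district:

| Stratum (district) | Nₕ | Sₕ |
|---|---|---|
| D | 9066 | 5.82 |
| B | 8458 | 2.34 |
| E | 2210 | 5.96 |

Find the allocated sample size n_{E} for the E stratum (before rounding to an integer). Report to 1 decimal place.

Neyman allocation: nₕ = n·NₕSₕ / Σⱼ NⱼSⱼ.
Σ NⱼSⱼ = 9066·5.82 + 8458·2.34 + 2210·5.96 = 85727.44.
n_{E} = 1830·2210·5.96 / 85727.44 = 281.2.

281.2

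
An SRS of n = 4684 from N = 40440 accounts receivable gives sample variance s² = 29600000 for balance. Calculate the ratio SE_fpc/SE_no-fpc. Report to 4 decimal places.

0.9403

f = n/N = 4684/40440 = 0.11582591.
SE_no-fpc = √(s²/n) = 79.49456; SE_fpc = √((1−f)s²/n) = 74.749158.
Ratio = √(1−f) = 0.94030531.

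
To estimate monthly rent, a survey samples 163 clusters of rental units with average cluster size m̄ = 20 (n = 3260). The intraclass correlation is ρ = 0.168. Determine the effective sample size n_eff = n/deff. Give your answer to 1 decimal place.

777.7

deff = 1 + (20 − 1)·0.168 = 1 + 3.192 = 4.192.
n_eff = 3260 / 4.192 = 777.7.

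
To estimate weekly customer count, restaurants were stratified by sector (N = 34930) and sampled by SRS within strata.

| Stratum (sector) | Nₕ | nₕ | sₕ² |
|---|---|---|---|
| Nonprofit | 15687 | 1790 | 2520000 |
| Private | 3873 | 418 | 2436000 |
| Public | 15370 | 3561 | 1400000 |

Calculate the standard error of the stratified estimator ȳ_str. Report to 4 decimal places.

19.3376

Var(ȳ_str) = Σₕ Wₕ²(1 − fₕ)sₕ²/nₕ with Wₕ = Nₕ/N, N = 34930.
Nonprofit: Wₕ = 0.44909820; term = 0.44909820²·(1 − 0.11410722)·2520000/1790 = 251.54245.
Private: Wₕ = 0.11087890; term = 0.11087890²·(1 − 0.10792667)·2436000/418 = 63.914498.
Public: Wₕ = 0.44002290; term = 0.44002290²·(1 − 0.23168510)·1400000/3561 = 58.485187.
Sum = 373.94214.
SE = √(373.94214) = 19.3376.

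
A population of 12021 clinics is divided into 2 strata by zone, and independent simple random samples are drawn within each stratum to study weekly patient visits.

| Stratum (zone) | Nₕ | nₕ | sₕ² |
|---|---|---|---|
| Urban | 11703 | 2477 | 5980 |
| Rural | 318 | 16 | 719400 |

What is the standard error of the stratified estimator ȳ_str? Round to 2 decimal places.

Var(ȳ_str) = Σₕ Wₕ²(1 − fₕ)sₕ²/nₕ with Wₕ = Nₕ/N, N = 12021.
Urban: Wₕ = 0.97354629; term = 0.97354629²·(1 − 0.21165513)·5980/2477 = 1.8038675.
Rural: Wₕ = 0.02645371; term = 0.02645371²·(1 − 0.05031447)·719400/16 = 29.881564.
Sum = 31.685432.
SE = √(31.685432) = 5.63.

5.63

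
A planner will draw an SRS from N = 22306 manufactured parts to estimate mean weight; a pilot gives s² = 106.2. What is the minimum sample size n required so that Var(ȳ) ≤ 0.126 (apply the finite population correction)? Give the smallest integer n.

Without fpc, n₀ = s²/D = 106.2/0.126 = 842.8571.
With fpc, (1 − n/N)·s²/n ≤ D requires n ≥ n₀/(1 + n₀/N) = 842.8571/(1 + 842.8571/22306) = 812.1684.
Rounding up, n = 813.

813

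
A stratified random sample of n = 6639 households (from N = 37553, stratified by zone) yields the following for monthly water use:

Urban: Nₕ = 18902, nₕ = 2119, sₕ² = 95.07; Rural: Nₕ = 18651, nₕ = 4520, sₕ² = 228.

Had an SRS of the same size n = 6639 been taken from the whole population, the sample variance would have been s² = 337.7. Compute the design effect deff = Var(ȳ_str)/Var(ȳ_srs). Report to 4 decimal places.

0.4662

Var(ȳ_str) = Σ Wₕ²(1−fₕ)sₕ²/nₕ with Wₕ = Nₕ/37553:
  Urban: (18902/37553)²·(1−2119/18902)·95.07/2119 = 0.010092543
  Rural: (18651/37553)²·(1−4520/18651)·228/4520 = 0.0094271877
  → Var(ȳ_str) = 0.019519731.
Var(ȳ_srs) = (1 − 6639/37553)·337.7/6639 = 0.041873471.
deff = 0.019519731 / 0.041873471 = 0.4662.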